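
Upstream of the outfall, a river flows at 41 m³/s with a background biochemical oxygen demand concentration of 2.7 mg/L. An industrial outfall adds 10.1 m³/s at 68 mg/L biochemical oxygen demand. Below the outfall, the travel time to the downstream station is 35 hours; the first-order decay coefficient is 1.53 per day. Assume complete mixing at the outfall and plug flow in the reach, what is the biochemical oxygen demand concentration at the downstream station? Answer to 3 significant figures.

1.68 mg/L

Conservation of mass: C = (41.00·2.700 + 10.10·68.00) / 51.10 = 797.5/51.10 = 15.61 mg/L.
After decay, C = 15.61 × e^(−kt) = 15.61 × 0.1074 = 1.676 mg/L.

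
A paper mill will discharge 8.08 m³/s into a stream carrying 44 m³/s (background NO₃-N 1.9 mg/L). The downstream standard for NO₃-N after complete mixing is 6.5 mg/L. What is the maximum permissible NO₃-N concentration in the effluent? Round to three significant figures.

At the limit, (Qr·Cr + Qe·Cₑ)/(Qr + Qe) = 6.5:
Cₑ = (52.08·6.5 − 44.00·1.900) / 8.080 = 31.55 mg/L.

31.5 mg/L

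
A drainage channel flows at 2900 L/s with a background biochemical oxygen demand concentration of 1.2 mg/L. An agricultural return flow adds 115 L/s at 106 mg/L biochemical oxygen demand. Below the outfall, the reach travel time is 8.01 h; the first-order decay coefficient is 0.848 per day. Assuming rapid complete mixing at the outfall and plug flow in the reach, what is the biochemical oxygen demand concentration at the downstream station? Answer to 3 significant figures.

Mixed concentration C = ΣQC/ΣQ = (2900·1.200 + 115.0·106.0) / 3015 = 15670/3015 = 5.197 mg/L.
Applying C = C₀e^(−kt): 5.197 × 0.7535 = 3.916 mg/L.

3.92 mg/L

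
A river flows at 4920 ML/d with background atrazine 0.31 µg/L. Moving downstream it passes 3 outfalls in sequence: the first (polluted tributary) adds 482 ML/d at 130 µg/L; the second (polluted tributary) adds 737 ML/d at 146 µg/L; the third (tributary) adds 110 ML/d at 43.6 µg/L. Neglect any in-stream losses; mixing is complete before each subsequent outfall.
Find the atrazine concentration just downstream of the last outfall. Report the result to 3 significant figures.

Below outfall 1: Q → 5402 ML/d, C = (4920·0.3100 + 482.0·130.0)/5402 = 11.88 µg/L.
Below outfall 2: Q → 6139 ML/d, C = (5402·11.88 + 737.0·146.0)/6139 = 27.98 µg/L.
Below outfall 3: Q → 6249 ML/d, C = (6139·27.98 + 110.0·43.60)/6249 = 28.26 µg/L.

28.3 µg/L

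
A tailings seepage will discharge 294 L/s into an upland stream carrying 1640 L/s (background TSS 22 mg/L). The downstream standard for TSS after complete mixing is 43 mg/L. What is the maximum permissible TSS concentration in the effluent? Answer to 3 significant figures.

160 mg/L

At the limit, (Qr·Cr + Qe·Cₑ)/(Qr + Qe) = 43:
Cₑ = (1934·43 − 1640·22.00) / 294.0 = 160.1 mg/L.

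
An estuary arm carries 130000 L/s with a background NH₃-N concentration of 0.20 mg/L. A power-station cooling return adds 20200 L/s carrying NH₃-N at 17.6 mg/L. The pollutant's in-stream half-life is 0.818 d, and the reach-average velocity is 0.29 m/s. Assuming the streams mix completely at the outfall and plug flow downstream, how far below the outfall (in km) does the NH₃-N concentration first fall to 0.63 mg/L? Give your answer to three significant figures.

41.2 km

After mixing, C = (130000·0.2000 + 20200·17.60) / 150200 = 381500/150200 = 2.540 mg/L.
Half-life 0.818 d → k = ln 2 / 0.818 = 0.8474 d⁻¹.
Set 2.540·exp(−k·t) = 0.63 → t = ln(2.540/0.63)/k = 142200 s = 39.49 h.
Distance = v·t = 0.29·142200 = 41230 m = 41.23 km.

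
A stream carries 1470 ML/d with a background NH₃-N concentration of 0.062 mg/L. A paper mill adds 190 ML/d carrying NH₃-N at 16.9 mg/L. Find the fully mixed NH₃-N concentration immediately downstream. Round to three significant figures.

1.99 mg/L

Mass balance: C = (1470·0.06200 + 190.0·16.90) / 1660 = 3302/1660 = 1.989 mg/L.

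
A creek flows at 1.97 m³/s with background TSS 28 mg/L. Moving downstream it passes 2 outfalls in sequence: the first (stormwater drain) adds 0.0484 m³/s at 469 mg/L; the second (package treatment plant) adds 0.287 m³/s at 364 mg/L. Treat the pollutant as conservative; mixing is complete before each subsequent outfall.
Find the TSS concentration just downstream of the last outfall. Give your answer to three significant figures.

Below outfall 1: Q → 2.018 m³/s, C = (1.970·28.00 + 0.04840·469.0)/2.018 = 38.57 mg/L.
Below outfall 2: Q → 2.305 m³/s, C = (2.018·38.57 + 0.2870·364.0)/2.305 = 79.09 mg/L.

79.1 mg/L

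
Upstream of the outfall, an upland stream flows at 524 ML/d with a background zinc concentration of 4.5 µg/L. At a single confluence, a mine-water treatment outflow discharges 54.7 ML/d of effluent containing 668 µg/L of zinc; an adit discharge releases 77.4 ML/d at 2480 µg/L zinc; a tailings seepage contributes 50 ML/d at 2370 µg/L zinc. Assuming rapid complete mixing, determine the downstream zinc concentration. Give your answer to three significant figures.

Flow-weighted average: C = (524.0·4.500 + 54.70·668.0 + 77.40·2480 + 50.00·2370) / 706.1 = 349300/706.1 = 494.8 µg/L.

495 µg/L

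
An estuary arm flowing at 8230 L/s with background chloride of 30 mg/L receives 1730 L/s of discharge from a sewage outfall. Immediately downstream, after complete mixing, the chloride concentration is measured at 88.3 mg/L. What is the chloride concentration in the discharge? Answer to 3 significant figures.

366 mg/L

Mass balance: 8230·30.00 + 1730·Cₑ = 9960·88.30
→ Cₑ = (9960·88.30 − 8230·30.00) / 1730 = 365.6 mg/L.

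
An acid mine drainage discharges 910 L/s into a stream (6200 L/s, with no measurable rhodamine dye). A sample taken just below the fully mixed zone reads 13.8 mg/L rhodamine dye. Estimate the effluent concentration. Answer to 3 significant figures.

108 mg/L

Mass balance: 6200·0 + 910.0·Cₑ = 7110·13.80
→ Cₑ = (7110·13.80 − 6200·0) / 910.0 = 107.8 mg/L.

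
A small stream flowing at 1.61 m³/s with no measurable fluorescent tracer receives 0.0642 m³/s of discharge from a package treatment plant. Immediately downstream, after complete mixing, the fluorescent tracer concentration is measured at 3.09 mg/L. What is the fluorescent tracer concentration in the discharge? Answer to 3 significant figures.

Mass balance: 1.610·0 + 0.06420·Cₑ = 1.674·3.090
→ Cₑ = (1.674·3.090 − 1.610·0) / 0.06420 = 80.58 mg/L.

80.6 mg/L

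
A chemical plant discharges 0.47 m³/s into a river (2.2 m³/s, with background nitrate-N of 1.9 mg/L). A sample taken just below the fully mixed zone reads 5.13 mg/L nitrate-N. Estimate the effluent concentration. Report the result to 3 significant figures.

20.2 mg/L

Mass balance: 2.200·1.900 + 0.4700·Cₑ = 2.670·5.130
→ Cₑ = (2.670·5.130 − 2.200·1.900) / 0.4700 = 20.25 mg/L.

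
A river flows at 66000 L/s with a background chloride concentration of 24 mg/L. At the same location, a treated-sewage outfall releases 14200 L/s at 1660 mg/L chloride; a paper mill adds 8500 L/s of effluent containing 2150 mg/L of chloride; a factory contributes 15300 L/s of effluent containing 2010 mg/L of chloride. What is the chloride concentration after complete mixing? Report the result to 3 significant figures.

After mixing, C = (66000·24.00 + 14200·1660 + 8500·2150 + 15300·2010) / 104000 = 74180000/104000 = 713.3 mg/L.

713 mg/L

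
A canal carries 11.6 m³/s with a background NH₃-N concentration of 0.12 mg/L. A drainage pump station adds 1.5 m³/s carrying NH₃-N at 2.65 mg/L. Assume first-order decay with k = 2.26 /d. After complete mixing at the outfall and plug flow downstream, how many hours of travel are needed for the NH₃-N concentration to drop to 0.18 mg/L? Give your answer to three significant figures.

Conservation of mass: C = (11.60·0.1200 + 1.500·2.650) / 13.10 = 5.367/13.10 = 0.4097 mg/L.
0.4097·exp(−k·t) = 0.18 → t = ln(0.4097/0.18)/k = 31440 s = 8.734 h.

8.73 h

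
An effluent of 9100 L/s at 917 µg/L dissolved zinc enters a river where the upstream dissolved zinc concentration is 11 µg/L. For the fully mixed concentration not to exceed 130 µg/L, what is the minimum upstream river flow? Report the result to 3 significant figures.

60200 L/s

Set C_mix = 130: (Q·11.00 + 9100·917.0) / (Q + 9100) = 130
→ Q = 9100·(917.0 − 130)/(130 − 11.00) = 60180 L/s.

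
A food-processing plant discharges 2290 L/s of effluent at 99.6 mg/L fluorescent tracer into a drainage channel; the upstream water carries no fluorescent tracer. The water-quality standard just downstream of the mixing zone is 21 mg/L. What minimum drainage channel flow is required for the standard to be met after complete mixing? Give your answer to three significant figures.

8570 L/s

Set C_mix = 21: (Q·0 + 2290·99.60) / (Q + 2290) = 21
→ Q = 2290·(99.60 − 21)/(21 − 0) = 8571 L/s.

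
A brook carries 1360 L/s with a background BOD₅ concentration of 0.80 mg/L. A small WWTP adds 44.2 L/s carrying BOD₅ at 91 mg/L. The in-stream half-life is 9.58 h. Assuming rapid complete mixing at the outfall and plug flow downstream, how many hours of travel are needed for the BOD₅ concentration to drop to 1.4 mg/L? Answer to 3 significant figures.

13.2 h

Mixed concentration C = ΣQC/ΣQ = (1360·0.8000 + 44.20·91.00) / 1404 = 5110/1404 = 3.639 mg/L.
Half-life 9.58 h → k = ln 2 / 9.58 = 0.07235 h⁻¹ = 1.736 d⁻¹.
3.639·exp(−k·t) = 1.4 → t = ln(3.639/1.4)/k = 47530 s = 13.20 h.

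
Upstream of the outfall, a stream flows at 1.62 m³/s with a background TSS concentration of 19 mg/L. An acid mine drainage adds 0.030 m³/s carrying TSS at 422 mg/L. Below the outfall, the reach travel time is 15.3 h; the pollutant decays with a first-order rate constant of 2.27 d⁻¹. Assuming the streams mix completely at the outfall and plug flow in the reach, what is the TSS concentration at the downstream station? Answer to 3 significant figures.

Flow-weighted average: C = (1.620·19.00 + 0.03000·422.0) / 1.650 = 43.44/1.650 = 26.33 mg/L.
Decay over the reach: 26.33·exp(−kt) = 26.33·0.2352 = 6.193 mg/L.

6.19 mg/L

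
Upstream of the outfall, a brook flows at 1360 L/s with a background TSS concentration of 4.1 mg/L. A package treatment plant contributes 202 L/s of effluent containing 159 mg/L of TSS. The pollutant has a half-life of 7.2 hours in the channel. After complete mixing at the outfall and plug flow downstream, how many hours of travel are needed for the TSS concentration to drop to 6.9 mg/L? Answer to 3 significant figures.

13.0 h

Mass balance: C = (1360·4.100 + 202.0·159.0) / 1562 = 37690/1562 = 24.13 mg/L.
Half-life 7.2 h → k = ln 2 / 7.2 = 0.09627 h⁻¹ = 2.310 d⁻¹.
24.13·exp(−k·t) = 6.9 → t = ln(24.13/6.9)/k = 46820 s = 13.01 h.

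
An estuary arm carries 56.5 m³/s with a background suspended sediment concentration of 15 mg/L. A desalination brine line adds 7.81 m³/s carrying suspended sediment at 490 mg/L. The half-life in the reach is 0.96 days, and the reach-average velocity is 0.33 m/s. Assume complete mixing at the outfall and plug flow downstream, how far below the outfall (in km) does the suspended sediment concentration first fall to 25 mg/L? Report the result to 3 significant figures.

Flow-weighted average: C = (56.50·15.00 + 7.810·490.0) / 64.31 = 4674/64.31 = 72.69 mg/L.
Half-life 0.96 d → k = ln 2 / 0.96 = 0.7220 d⁻¹.
Set 72.69·exp(−k·t) = 25 → t = ln(72.69/25)/k = 127700 s = 35.48 h.
Distance = v·t = 0.33·127700 = 42140 m = 42.14 km.

42.1 km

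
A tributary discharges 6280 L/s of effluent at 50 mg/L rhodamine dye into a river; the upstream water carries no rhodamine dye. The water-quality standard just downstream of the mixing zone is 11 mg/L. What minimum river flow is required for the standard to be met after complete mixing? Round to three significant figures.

Set C_mix = 11: (Q·0 + 6280·50.00) / (Q + 6280) = 11
→ Q = 6280·(50.00 − 11)/(11 − 0) = 22270 L/s.

22300 L/s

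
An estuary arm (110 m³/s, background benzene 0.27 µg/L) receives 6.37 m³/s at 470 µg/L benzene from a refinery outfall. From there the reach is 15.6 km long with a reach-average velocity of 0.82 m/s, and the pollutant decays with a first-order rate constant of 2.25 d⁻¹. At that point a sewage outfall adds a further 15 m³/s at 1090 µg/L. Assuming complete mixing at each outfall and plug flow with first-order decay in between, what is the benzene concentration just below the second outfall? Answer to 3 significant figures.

Mass balance: C = (110.0·0.2700 + 6.370·470.0) / 116.4 = 3024/116.4 = 25.98 µg/L; combined flow 116.4 m³/s.
Travel time t = 15.6·1000 / 0.82 = 19020 s = 5.285 h.
Applying C = C₀e^(−kt): 25.98 × 0.6093 = 15.83 µg/L.
Second outfall: C = (116.4·15.83 + 15.00·1090)/131.4 = 138.5 µg/L.

138 µg/L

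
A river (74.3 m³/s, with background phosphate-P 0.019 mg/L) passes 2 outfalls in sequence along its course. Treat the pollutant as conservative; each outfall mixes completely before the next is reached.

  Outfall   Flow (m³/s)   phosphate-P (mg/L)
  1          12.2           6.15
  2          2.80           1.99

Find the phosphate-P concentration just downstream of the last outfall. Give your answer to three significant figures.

Below outfall 1: Q → 86.50 m³/s, C = (74.30·0.01900 + 12.20·6.150)/86.50 = 0.8837 mg/L.
Below outfall 2: Q → 89.30 m³/s, C = (86.50·0.8837 + 2.800·1.990)/89.30 = 0.9184 mg/L.

0.918 mg/L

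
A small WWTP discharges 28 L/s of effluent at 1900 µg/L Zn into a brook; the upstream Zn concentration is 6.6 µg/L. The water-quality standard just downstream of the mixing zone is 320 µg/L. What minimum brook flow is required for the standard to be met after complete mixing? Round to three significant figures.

141 L/s

Set C_mix = 320: (Q·6.600 + 28.00·1900) / (Q + 28.00) = 320
→ Q = 28.00·(1900 − 320)/(320 − 6.600) = 141.2 L/s.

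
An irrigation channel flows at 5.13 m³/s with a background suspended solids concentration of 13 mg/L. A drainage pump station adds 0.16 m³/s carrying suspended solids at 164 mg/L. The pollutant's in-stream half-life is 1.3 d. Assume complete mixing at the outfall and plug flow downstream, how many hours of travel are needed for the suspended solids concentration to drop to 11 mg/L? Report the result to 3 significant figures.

After mixing, C = (5.130·13.00 + 0.1600·164.0) / 5.290 = 92.93/5.290 = 17.57 mg/L.
Half-life 1.3 d → k = ln 2 / 1.3 = 0.5332 d⁻¹.
17.57·exp(−k·t) = 11 → t = ln(17.57/11)/k = 75860 s = 21.07 h.

21.1 h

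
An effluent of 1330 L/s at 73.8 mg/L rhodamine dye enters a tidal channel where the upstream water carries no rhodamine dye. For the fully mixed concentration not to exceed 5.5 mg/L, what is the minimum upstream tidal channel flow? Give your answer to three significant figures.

Set C_mix = 5.5: (Q·0 + 1330·73.80) / (Q + 1330) = 5.5
→ Q = 1330·(73.80 − 5.5)/(5.5 − 0) = 16520 L/s.

16500 L/s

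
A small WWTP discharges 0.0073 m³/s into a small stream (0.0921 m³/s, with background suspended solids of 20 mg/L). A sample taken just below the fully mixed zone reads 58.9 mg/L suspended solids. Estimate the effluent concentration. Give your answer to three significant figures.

550 mg/L

Mass balance: 0.09210·20.00 + 0.007300·Cₑ = 0.09940·58.90
→ Cₑ = (0.09940·58.90 − 0.09210·20.00) / 0.007300 = 549.7 mg/L.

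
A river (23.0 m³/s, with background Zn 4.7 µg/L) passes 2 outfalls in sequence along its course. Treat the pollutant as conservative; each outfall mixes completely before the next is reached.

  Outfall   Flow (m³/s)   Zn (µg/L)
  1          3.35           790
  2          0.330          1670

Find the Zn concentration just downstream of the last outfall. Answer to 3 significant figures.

124 µg/L

After outfall 1: Q = 23.00 + 3.350 = 26.35 m³/s; C = (23.00·4.700 + 3.350·790.0)/26.35 = 104.5 µg/L.
After outfall 2: Q = 26.35 + 0.3300 = 26.68 m³/s; C = (26.35·104.5 + 0.3300·1670)/26.68 = 123.9 µg/L.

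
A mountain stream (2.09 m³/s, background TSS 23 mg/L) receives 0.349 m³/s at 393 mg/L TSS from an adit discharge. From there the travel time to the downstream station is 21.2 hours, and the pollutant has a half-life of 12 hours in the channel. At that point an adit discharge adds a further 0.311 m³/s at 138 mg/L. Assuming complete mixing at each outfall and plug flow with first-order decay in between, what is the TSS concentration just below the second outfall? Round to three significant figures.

Conservation of mass: C = (2.090·23.00 + 0.3490·393.0) / 2.439 = 185.2/2.439 = 75.94 mg/L; combined flow 2.439 m³/s.
Half-life 12 h → k = ln 2 / 12 = 0.05776 h⁻¹ = 1.386 d⁻¹.
Decay over the reach: 75.94·exp(−kt) = 75.94·0.2939 = 22.32 mg/L.
Second outfall: C = (2.439·22.32 + 0.3110·138.0)/2.750 = 35.40 mg/L.

35.4 mg/L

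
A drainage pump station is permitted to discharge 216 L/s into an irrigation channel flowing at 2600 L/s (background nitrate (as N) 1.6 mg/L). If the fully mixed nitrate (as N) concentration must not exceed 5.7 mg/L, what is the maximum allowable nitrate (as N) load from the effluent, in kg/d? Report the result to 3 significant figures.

Mass balance at the limit: 2600·1.600 + 216.0·Cₑ = 2816·5.7 → Cₑ = 55.05 mg/L.
216.0 L/s = 0.2160 m³/s. Load = 0.2160 m³/s × 55.05 g/m³ × 86 400 s/d = 1027 kg/d.

1030 kg/d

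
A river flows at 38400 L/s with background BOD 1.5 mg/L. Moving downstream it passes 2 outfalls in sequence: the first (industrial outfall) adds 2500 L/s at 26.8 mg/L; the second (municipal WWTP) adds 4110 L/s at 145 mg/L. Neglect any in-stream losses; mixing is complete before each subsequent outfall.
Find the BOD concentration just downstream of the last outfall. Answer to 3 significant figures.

16.0 mg/L

Below outfall 1: Q → 40900 L/s, C = (38400·1.500 + 2500·26.80)/40900 = 3.046 mg/L.
Below outfall 2: Q → 45010 L/s, C = (40900·3.046 + 4110·145.0)/45010 = 16.01 mg/L.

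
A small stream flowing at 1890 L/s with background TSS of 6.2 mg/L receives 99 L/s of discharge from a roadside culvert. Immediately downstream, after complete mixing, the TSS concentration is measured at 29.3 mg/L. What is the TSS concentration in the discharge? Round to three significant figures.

Mass balance: 1890·6.200 + 99.00·Cₑ = 1989·29.30
→ Cₑ = (1989·29.30 − 1890·6.200) / 99.00 = 470.3 mg/L.

470 mg/L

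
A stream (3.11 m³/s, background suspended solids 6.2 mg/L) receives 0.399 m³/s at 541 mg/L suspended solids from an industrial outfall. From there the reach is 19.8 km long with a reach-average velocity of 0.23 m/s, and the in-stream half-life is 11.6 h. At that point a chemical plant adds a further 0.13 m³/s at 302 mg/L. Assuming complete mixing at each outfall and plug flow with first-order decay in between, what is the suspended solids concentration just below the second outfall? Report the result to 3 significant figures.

Mass balance: C = (3.110·6.200 + 0.3990·541.0) / 3.509 = 235.1/3.509 = 67.01 mg/L; combined flow 3.509 m³/s.
Travel time t = 19.8·1000 / 0.23 = 86090 s = 23.91 h.
Half-life 11.6 h → k = ln 2 / 11.6 = 0.05975 h⁻¹ = 1.434 d⁻¹.
Applying C = C₀e^(−kt): 67.01 × 0.2396 = 16.05 mg/L.
Second outfall: C = (3.509·16.05 + 0.1300·302.0)/3.639 = 26.27 mg/L.

26.3 mg/L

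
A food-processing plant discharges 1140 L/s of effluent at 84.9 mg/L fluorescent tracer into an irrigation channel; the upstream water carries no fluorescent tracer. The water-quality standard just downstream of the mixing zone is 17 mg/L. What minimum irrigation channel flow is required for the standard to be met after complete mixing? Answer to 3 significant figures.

Set C_mix = 17: (Q·0 + 1140·84.90) / (Q + 1140) = 17
→ Q = 1140·(84.90 − 17)/(17 − 0) = 4553 L/s.

4550 L/s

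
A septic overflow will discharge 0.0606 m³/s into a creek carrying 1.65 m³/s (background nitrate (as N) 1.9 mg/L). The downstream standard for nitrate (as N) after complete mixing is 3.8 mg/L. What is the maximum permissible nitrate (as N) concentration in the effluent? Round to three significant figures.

At the limit, (Qr·Cr + Qe·Cₑ)/(Qr + Qe) = 3.8:
Cₑ = (1.711·3.8 − 1.650·1.900) / 0.06060 = 55.53 mg/L.

55.5 mg/L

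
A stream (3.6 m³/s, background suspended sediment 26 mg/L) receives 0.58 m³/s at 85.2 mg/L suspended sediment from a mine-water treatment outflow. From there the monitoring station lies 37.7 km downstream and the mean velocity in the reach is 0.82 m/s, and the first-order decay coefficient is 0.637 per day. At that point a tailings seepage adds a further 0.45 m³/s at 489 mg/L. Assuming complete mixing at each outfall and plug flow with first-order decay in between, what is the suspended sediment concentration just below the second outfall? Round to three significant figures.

Conservation of mass: C = (3.600·26.00 + 0.5800·85.20) / 4.180 = 143.0/4.180 = 34.21 mg/L; combined flow 4.180 m³/s.
Travel time t = 37.7·1000 / 0.82 = 45980 s = 12.77 h.
After decay, C = 34.21 × e^(−kt) = 34.21 × 0.7125 = 24.38 mg/L.
Second outfall: C = (4.180·24.38 + 0.4500·489.0)/4.630 = 69.54 mg/L.

69.5 mg/L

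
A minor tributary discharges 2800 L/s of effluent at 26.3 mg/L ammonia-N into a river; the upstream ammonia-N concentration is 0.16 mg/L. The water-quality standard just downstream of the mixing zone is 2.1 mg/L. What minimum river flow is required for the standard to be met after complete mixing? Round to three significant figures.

34900 L/s

Set C_mix = 2.1: (Q·0.1600 + 2800·26.30) / (Q + 2800) = 2.1
→ Q = 2800·(26.30 − 2.1)/(2.1 − 0.1600) = 34930 L/s.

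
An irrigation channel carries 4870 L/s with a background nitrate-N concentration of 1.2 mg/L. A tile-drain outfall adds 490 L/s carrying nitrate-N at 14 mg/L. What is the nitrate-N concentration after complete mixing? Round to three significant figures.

Flow-weighted average: C = (4870·1.200 + 490.0·14.00) / 5360 = 12700/5360 = 2.370 mg/L.

2.37 mg/L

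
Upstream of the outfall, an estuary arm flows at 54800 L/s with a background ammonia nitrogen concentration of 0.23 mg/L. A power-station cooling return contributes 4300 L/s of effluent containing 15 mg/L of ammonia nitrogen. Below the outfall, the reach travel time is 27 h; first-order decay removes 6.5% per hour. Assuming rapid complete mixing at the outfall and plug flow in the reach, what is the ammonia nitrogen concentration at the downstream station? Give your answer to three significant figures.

Conservation of mass: C = (54800·0.2300 + 4300·15.00) / 59100 = 77100/59100 = 1.305 mg/L.
6.5%/h lost → k = −ln(1 − 0.065) = 0.06721 h⁻¹.
After decay, C = 1.305 × e^(−kt) = 1.305 × 0.1629 = 0.2125 mg/L.

0.213 mg/L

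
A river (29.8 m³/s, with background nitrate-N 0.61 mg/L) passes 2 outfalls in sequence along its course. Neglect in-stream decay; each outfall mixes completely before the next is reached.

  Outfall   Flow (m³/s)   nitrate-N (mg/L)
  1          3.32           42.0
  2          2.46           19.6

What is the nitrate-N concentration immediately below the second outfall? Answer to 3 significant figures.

Outfall 1: combined Q = 33.12 m³/s; C = (29.80·0.6100 + 3.320·42.00)/33.12 = 4.759 mg/L.
Outfall 2: combined Q = 35.58 m³/s; C = (33.12·4.759 + 2.460·19.60)/35.58 = 5.785 mg/L.

5.79 mg/L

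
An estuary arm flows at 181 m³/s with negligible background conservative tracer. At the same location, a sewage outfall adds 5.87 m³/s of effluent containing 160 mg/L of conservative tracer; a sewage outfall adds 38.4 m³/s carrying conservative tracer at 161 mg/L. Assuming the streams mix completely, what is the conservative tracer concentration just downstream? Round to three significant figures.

Flow-weighted average: C = (181.0·0 + 5.870·160.0 + 38.40·161.0) / 225.3 = 7122/225.3 = 31.61 mg/L.

31.6 mg/L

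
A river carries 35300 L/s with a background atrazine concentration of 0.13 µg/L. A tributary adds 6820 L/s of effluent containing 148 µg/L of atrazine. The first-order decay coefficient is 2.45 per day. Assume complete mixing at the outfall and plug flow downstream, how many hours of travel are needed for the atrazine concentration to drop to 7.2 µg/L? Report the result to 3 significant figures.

Flow-weighted average: C = (35300·0.1300 + 6820·148.0) / 42120 = 1014000/42120 = 24.07 µg/L.
24.07·exp(−k·t) = 7.2 → t = ln(24.07/7.2)/k = 42570 s = 11.82 h.

11.8 h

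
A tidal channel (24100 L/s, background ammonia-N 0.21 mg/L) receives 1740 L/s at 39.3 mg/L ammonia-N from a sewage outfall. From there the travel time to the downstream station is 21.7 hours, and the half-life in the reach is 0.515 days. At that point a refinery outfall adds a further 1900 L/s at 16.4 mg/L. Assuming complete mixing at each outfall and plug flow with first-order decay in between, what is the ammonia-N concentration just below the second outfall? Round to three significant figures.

1.91 mg/L

Mass balance: C = (24100·0.2100 + 1740·39.30) / 25840 = 73440/25840 = 2.842 mg/L; combined flow 25840 L/s.
Half-life 0.515 d → k = ln 2 / 0.515 = 1.346 d⁻¹.
After decay, C = 2.842 × e^(−kt) = 2.842 × 0.2961 = 0.8417 mg/L.
At the second outfall, C = (25840·0.8417 + 1900·16.40) / (25840 + 1900) = 1.907 mg/L.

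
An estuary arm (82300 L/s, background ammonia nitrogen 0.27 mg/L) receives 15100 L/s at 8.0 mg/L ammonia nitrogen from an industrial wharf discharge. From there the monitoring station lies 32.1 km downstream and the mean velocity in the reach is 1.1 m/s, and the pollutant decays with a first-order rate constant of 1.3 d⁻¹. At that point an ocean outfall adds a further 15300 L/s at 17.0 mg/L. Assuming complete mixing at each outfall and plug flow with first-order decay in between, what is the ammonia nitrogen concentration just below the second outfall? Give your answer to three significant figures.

Conservation of mass: C = (82300·0.2700 + 15100·8.000) / 97400 = 143000/97400 = 1.468 mg/L; combined flow 97400 L/s.
Travel time t = 32.1·1000 / 1.1 = 29180 s = 8.106 h.
Applying C = C₀e^(−kt): 1.468 × 0.6446 = 0.9466 mg/L.
Second outfall: C = (97400·0.9466 + 15300·17.00)/112700 = 3.126 mg/L.

3.13 mg/L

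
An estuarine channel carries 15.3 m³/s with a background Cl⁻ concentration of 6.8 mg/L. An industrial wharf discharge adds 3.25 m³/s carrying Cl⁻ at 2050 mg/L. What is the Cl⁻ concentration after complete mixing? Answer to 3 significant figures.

Conservation of mass: C = (15.30·6.800 + 3.250·2050) / 18.55 = 6767/18.55 = 364.8 mg/L.

365 mg/L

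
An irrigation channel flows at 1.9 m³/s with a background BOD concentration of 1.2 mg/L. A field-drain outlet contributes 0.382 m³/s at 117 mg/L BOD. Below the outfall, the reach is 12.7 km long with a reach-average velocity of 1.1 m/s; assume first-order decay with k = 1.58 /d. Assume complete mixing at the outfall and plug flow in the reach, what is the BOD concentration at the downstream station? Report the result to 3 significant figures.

Mixed concentration C = ΣQC/ΣQ = (1.900·1.200 + 0.3820·117.0) / 2.282 = 46.97/2.282 = 20.58 mg/L.
Travel time t = 12.7·1000 / 1.1 = 11550 s = 3.207 h.
Applying C = C₀e^(−kt): 20.58 × 0.8097 = 16.67 mg/L.

16.7 mg/L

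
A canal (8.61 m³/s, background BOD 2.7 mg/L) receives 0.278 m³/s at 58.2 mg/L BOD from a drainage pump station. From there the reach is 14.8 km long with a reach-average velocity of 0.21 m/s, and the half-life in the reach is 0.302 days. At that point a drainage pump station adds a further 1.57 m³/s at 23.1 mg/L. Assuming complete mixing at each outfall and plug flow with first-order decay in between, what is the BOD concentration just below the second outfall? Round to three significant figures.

4.05 mg/L

Flow-weighted average: C = (8.610·2.700 + 0.2780·58.20) / 8.888 = 39.43/8.888 = 4.436 mg/L; combined flow 8.888 m³/s.
Travel time t = 14.8·1000 / 0.21 = 70480 s = 19.58 h.
Half-life 0.302 d → k = ln 2 / 0.302 = 2.295 d⁻¹.
Decay over the reach: 4.436·exp(−kt) = 4.436·0.1538 = 0.6822 mg/L.
At the second outfall, C = (8.888·0.6822 + 1.570·23.10) / (8.888 + 1.570) = 4.048 mg/L.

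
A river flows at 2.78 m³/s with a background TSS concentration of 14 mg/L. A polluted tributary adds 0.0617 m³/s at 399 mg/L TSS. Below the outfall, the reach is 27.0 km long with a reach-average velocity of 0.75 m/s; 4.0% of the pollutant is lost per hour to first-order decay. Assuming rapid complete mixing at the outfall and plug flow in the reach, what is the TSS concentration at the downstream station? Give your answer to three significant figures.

Mass balance: C = (2.780·14.00 + 0.06170·399.0) / 2.842 = 63.54/2.842 = 22.36 mg/L.
Travel time t = 27.0·1000 / 0.75 = 36000 s = 10.00 h.
4.0%/h lost → k = −ln(1 − 0.04) = 0.04082 h⁻¹.
After decay, C = 22.36 × e^(−kt) = 22.36 × 0.6648 = 14.87 mg/L.

14.9 mg/L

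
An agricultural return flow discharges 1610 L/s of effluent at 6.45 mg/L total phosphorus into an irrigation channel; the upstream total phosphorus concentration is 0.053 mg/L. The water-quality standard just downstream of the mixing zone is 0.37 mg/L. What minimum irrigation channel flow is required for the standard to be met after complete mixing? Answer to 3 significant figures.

Set C_mix = 0.37: (Q·0.05300 + 1610·6.450) / (Q + 1610) = 0.37
→ Q = 1610·(6.450 − 0.37)/(0.37 − 0.05300) = 30880 L/s.

30900 L/s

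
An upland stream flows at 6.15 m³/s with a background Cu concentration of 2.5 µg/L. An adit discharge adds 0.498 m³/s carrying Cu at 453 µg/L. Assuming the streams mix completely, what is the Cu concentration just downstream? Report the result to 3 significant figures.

36.2 µg/L

Flow-weighted average: C = (6.150·2.500 + 0.4980·453.0) / 6.648 = 241.0/6.648 = 36.25 µg/L.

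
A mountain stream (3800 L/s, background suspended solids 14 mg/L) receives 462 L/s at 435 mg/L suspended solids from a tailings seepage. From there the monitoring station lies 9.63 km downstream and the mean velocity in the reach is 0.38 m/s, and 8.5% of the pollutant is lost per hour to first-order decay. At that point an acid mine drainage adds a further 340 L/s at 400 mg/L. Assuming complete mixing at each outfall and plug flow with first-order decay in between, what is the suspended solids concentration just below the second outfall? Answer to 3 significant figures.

59.1 mg/L

Flow-weighted average: C = (3800·14.00 + 462.0·435.0) / 4262 = 254200/4262 = 59.64 mg/L; combined flow 4262 L/s.
Travel time t = 9.63·1000 / 0.38 = 25340 s = 7.039 h.
8.5%/h lost → k = −ln(1 − 0.085) = 0.08883 h⁻¹.
After decay, C = 59.64 × e^(−kt) = 59.64 × 0.5351 = 31.91 mg/L.
Second outfall: C = (4262·31.91 + 340.0·400.0)/4602 = 59.11 mg/L.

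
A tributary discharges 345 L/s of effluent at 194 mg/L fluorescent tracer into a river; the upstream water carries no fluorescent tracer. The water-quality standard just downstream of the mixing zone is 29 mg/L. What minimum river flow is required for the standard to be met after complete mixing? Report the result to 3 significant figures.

1960 L/s

Set C_mix = 29: (Q·0 + 345.0·194.0) / (Q + 345.0) = 29
→ Q = 345.0·(194.0 − 29)/(29 − 0) = 1963 L/s.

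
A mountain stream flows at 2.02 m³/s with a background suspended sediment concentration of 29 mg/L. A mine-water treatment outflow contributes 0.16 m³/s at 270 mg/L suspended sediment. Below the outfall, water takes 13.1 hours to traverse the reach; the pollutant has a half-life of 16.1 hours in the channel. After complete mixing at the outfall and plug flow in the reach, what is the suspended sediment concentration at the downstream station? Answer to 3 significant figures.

26.6 mg/L

After mixing, C = (2.020·29.00 + 0.1600·270.0) / 2.180 = 101.8/2.180 = 46.69 mg/L.
Half-life 16.1 h → k = ln 2 / 16.1 = 0.04305 h⁻¹ = 1.033 d⁻¹.
First-order decay: C = 46.69·exp(−k·t) = 46.69·0.5689 = 26.56 mg/L.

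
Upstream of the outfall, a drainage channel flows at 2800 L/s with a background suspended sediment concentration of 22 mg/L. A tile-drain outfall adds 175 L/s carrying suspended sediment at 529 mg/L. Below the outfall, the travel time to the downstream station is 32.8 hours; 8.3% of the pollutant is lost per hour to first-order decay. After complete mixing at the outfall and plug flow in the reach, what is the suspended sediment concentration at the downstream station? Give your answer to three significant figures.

3.02 mg/L

After mixing, C = (2800·22.00 + 175.0·529.0) / 2975 = 154200/2975 = 51.82 mg/L.
8.3%/h lost → k = −ln(1 − 0.083) = 0.08665 h⁻¹.
After decay, C = 51.82 × e^(−kt) = 51.82 × 0.05831 = 3.022 mg/L.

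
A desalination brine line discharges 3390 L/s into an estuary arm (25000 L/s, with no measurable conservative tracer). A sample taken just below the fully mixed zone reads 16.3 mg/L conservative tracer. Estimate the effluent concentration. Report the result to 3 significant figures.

137 mg/L

Mass balance: 25000·0 + 3390·Cₑ = 28390·16.30
→ Cₑ = (28390·16.30 − 25000·0) / 3390 = 136.5 mg/L.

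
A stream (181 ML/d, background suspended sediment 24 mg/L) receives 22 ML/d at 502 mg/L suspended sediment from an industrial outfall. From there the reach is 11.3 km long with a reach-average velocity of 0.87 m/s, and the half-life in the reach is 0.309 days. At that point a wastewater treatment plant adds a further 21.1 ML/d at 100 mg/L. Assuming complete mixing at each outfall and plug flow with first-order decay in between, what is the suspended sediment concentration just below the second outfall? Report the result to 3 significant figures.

Flow-weighted average: C = (181.0·24.00 + 22.00·502.0) / 203.0 = 15390/203.0 = 75.80 mg/L; combined flow 203.0 ML/d.
Travel time t = 11.3·1000 / 0.87 = 12990 s = 3.608 h.
Half-life 0.309 d → k = ln 2 / 0.309 = 2.243 d⁻¹.
Applying C = C₀e^(−kt): 75.80 × 0.7138 = 54.10 mg/L.
At the second outfall, C = (203.0·54.10 + 21.10·100.0) / (203.0 + 21.10) = 58.43 mg/L.

58.4 mg/L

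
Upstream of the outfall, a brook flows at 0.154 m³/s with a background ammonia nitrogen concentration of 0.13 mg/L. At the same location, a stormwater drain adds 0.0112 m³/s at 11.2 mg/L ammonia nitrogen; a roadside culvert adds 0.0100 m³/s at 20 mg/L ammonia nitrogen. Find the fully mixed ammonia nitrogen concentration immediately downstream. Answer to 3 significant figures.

1.97 mg/L

Conservation of mass: C = (0.1540·0.1300 + 0.01120·11.20 + 0.01000·20.00) / 0.1752 = 0.3455/0.1752 = 1.972 mg/L.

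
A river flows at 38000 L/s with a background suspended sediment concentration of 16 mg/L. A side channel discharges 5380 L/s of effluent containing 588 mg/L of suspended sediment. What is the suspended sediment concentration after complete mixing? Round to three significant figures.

86.9 mg/L

Mass balance: C = (38000·16.00 + 5380·588.0) / 43380 = 3771000/43380 = 86.94 mg/L.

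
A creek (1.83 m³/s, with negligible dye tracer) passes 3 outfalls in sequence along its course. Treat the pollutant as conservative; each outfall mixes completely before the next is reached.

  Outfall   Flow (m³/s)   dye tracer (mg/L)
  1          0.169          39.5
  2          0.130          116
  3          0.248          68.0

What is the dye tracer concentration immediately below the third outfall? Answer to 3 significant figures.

Below outfall 1: Q → 1.999 m³/s, C = (1.830·0 + 0.1690·39.50)/1.999 = 3.339 mg/L.
Below outfall 2: Q → 2.129 m³/s, C = (1.999·3.339 + 0.1300·116.0)/2.129 = 10.22 mg/L.
Below outfall 3: Q → 2.377 m³/s, C = (2.129·10.22 + 0.2480·68.00)/2.377 = 16.25 mg/L.

16.2 mg/L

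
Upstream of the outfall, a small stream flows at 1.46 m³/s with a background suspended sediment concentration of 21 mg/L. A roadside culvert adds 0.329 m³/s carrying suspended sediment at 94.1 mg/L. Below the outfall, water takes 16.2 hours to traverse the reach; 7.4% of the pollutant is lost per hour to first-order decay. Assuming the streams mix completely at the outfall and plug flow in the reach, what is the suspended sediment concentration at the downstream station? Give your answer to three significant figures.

9.91 mg/L

Conservation of mass: C = (1.460·21.00 + 0.3290·94.10) / 1.789 = 61.62/1.789 = 34.44 mg/L.
7.4%/h lost → k = −ln(1 − 0.074) = 0.07688 h⁻¹.
After decay, C = 34.44 × e^(−kt) = 34.44 × 0.2878 = 9.913 mg/L.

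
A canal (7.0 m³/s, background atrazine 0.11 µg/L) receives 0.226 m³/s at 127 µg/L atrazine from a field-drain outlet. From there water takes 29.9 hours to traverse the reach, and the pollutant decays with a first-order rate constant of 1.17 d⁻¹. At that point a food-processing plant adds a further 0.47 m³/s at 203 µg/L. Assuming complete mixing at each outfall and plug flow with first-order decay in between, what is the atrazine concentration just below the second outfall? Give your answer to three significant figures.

13.3 µg/L

Flow-weighted average: C = (7.000·0.1100 + 0.2260·127.0) / 7.226 = 29.47/7.226 = 4.079 µg/L; combined flow 7.226 m³/s.
First-order decay: C = 4.079·exp(−k·t) = 4.079·0.2328 = 0.9495 µg/L.
Second outfall: C = (7.226·0.9495 + 0.4700·203.0)/7.696 = 13.29 µg/L.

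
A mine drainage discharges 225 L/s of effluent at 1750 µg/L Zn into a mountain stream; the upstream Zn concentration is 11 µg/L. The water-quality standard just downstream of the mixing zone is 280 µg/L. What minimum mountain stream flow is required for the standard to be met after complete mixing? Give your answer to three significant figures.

1230 L/s

Set C_mix = 280: (Q·11.00 + 225.0·1750) / (Q + 225.0) = 280
→ Q = 225.0·(1750 − 280)/(280 − 11.00) = 1230 L/s.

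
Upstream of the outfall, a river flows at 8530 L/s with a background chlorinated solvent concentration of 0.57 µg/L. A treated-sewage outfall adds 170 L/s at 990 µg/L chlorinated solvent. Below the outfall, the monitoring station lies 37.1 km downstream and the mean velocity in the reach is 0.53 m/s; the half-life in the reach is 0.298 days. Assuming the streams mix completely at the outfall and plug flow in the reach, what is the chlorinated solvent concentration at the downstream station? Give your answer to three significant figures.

Flow-weighted average: C = (8530·0.5700 + 170.0·990.0) / 8700 = 173200/8700 = 19.90 µg/L.
Travel time t = 37.1·1000 / 0.53 = 70000 s = 19.44 h.
Half-life 0.298 d → k = ln 2 / 0.298 = 2.326 d⁻¹.
First-order decay: C = 19.90·exp(−k·t) = 19.90·0.1519 = 3.024 µg/L.

3.02 µg/L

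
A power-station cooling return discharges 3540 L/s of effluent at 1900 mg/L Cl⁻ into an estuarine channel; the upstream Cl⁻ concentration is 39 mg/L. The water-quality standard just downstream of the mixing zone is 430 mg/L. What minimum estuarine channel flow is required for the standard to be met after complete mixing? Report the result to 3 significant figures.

13300 L/s

Set C_mix = 430: (Q·39.00 + 3540·1900) / (Q + 3540) = 430
→ Q = 3540·(1900 − 430)/(430 − 39.00) = 13310 L/s.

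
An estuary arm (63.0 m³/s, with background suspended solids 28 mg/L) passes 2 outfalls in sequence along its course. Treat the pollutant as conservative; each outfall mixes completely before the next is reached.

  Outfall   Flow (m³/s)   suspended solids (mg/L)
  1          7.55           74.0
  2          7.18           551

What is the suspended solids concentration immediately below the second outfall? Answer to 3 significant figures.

After outfall 1: Q = 63.00 + 7.550 = 70.55 m³/s; C = (63.00·28.00 + 7.550·74.00)/70.55 = 32.92 mg/L.
After outfall 2: Q = 70.55 + 7.180 = 77.73 m³/s; C = (70.55·32.92 + 7.180·551.0)/77.73 = 80.78 mg/L.

80.8 mg/L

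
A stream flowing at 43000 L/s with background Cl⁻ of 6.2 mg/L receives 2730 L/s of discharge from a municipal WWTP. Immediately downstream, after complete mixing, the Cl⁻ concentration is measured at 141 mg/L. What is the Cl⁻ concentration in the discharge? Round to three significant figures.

2260 mg/L

Mass balance: 43000·6.200 + 2730·Cₑ = 45730·141.0
→ Cₑ = (45730·141.0 − 43000·6.200) / 2730 = 2264 mg/L.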